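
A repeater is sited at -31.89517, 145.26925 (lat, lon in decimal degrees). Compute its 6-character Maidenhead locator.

QF28pc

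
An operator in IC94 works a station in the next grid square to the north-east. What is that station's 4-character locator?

JC05

Longitude square 9; +1 → 10, wraps to 0, carry into field.
Longitude field I = 8; +1 → 9 = J.
Latitude square 4; +1 → 5.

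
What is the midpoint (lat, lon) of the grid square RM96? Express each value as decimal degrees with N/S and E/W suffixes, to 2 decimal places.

36.50° N, 179.00° E

Field R=17, M=12: +17·20° lon, +12·10° lat → SW at lon 160°, lat 30°.
Square 9, 6: +9·2° lon, +6·1° lat → SW at lon 178°, lat 36°.
Cell spans 2° lon × 1° lat. Centre is SW corner plus half of each.
latitude 36.50° N, longitude 179.00° E.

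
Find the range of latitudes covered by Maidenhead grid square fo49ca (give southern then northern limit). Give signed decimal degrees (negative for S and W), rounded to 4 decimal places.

59.0000, 59.0417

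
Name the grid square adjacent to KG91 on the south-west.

KG80

Longitude square 9; −1 → 8.
Latitude square 1; −1 → 0.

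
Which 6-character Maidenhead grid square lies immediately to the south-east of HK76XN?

HK86am

Longitude subsquare x = 23; +1 → 24, wraps to 0 = a, carry into square.
Longitude square 7; +1 → 8.
Latitude subsquare n = 13; −1 → 12 = m.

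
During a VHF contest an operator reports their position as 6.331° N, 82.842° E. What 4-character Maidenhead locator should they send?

NJ16

Offset from 180°W / 90°S: lon 262.84°, lat 96.33°.
Field: 262.84/20 → 13 → N, 96.33/10 → 9 → J; chars NJ.
Square: 2.84/2 → 1, 6.33/1 → 6; chars 16.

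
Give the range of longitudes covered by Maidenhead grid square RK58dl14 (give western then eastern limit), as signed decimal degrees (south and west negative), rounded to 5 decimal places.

Field R=17, K=10: +17·20° lon, +10·10° lat → SW at lon 160°, lat 10°.
Square 5, 8: +5·2° lon, +8·1° lat → SW at lon 170°, lat 18°.
Subsquare d=3, l=11: +3·0.0833333° lon, +11·0.0416667° lat → SW at lon 170.25°, lat 18.4583°.
Extended square 1, 4: +1·0.00833333° lon, +4·0.00416667° lat → SW at lon 170.258°, lat 18.475°.
Cell spans 0.00833333° lon × 0.00416667° lat.
west 170.25833, east 170.26667.

170.25833, 170.26667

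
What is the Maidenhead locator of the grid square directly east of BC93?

CC03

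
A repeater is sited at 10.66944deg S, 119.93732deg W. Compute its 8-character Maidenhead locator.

DH09ah79

Shift to the Maidenhead origin (180°W, 90°S): lon 60.06268, lat 79.33056.
Field (20°×10°, letters A–R): lon ⌊60.06268/20⌋ = 3 → D; lat ⌊79.33056/10⌋ = 7 → H.
Square (2°×1°, digits 0–9): lon ⌊0.06268/2⌋ = 0; lat ⌊9.33056/1⌋ = 9.
Subsquare (5′×2.5′, letters a–x): lon ⌊0.06268/0.0833333⌋ = 0 → a; lat ⌊0.33056/0.0416667⌋ = 7 → h.
Extended square (30″×15″, digits 0–9): lon ⌊0.06268/0.00833333⌋ = 7; lat ⌊0.03889/0.00416667⌋ = 9.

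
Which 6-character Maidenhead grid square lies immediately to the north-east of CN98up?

CN98vq

Longitude subsquare u = 20; +1 → 21 = v.
Latitude subsquare p = 15; +1 → 16 = q.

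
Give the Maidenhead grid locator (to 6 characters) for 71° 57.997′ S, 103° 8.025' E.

Offset from 180°W / 90°S: lon 283.1338°, lat 18.0334°.
Field (20°×10°, letters A–R): 283.1338/20 → 14 → O, 18.0334/10 → 1 → B; chars OB.
Square (2°×1°, digits 0–9): 3.1338/2 → 1, 8.0334/1 → 8; chars 18.
Subsquare (5′×2.5′, letters a–x): 1.1338/0.0833333 → 13 → n, 0.0334/0.0416667 → 0 → a; chars na.

OB18na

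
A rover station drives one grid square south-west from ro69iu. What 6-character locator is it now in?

Longitude subsquare i = 8; −1 → 7 = h.
Latitude subsquare u = 20; −1 → 19 = t.

RO69ht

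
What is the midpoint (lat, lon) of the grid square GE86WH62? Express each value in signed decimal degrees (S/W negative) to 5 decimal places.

-43.69792, -42.11250

Field G=6, E=4: +6·20° lon, +4·10° lat → SW at lon -60°, lat -50°.
Square 8, 6: +8·2° lon, +6·1° lat → SW at lon -44°, lat -44°.
Subsquare w=22, h=7: +22·0.0833333° lon, +7·0.0416667° lat → SW at lon -42.1667°, lat -43.7083°.
Extended square 6, 2: +6·0.00833333° lon, +2·0.00416667° lat → SW at lon -42.1167°, lat -43.7°.
Cell spans 0.00833333° lon × 0.00416667° lat. Centre is SW corner plus half of each.
latitude -43.69792, longitude -42.11250.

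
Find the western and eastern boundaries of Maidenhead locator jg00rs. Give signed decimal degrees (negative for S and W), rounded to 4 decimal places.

Field J=9, G=6: +9·20° lon, +6·10° lat → SW at lon 0°, lat -30°.
Square 0, 0: +0·2° lon, +0·1° lat → SW at lon 0°, lat -30°.
Subsquare r=17, s=18: +17·0.0833333° lon, +18·0.0416667° lat → SW at lon 1.41667°, lat -29.25°.
Cell spans 0.0833333° lon × 0.0416667° lat.
west 1.4167, east 1.5000.

1.4167, 1.5000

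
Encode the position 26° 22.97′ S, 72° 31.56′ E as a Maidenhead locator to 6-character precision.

Shift to the Maidenhead origin (180°W, 90°S): lon 252.5260, lat 63.6172.
Field: lon ⌊252.5260/20⌋ = 12 → M; lat ⌊63.6172/10⌋ = 6 → G.
Square: lon ⌊12.5260/2⌋ = 6; lat ⌊3.6172/1⌋ = 3.
Subsquare: lon ⌊0.5260/0.0833333⌋ = 6 → g; lat ⌊0.6172/0.0416667⌋ = 14 → o.

MG63go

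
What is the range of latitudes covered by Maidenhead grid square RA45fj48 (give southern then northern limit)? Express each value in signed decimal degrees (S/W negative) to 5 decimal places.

Field R=17, A=0: +17·20° lon, +0·10° lat → SW at lon 160°, lat -90°.
Square 4, 5: +4·2° lon, +5·1° lat → SW at lon 168°, lat -85°.
Subsquare f=5, j=9: +5·0.0833333° lon, +9·0.0416667° lat → SW at lon 168.417°, lat -84.625°.
Extended square 4, 8: +4·0.00833333° lon, +8·0.00416667° lat → SW at lon 168.45°, lat -84.5917°.
Cell spans 0.00833333° lon × 0.00416667° lat.
south -84.59167, north -84.58750.

-84.59167, -84.58750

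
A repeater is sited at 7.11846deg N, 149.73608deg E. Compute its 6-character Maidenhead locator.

QJ47uc

Shift to the Maidenhead origin (180°W, 90°S): lon 329.7361, lat 97.1185.
Field: 329.7361/20 → 16 → Q, 97.1185/10 → 9 → J; chars QJ.
Square: 9.7361/2 → 4, 7.1185/1 → 7; chars 47.
Subsquare: 1.7361/0.0833333 → 20 → u, 0.1185/0.0416667 → 2 → c; chars uc.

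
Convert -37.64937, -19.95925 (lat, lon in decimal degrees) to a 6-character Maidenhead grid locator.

IF02ai

Add 180° to longitude and 90° to latitude: 160.0408, 52.3506.
Field: lon ⌊160.0408/20⌋ = 8 → I; lat ⌊52.3506/10⌋ = 5 → F.
Square: lon ⌊0.0408/2⌋ = 0; lat ⌊2.3506/1⌋ = 2.
Subsquare: lon ⌊0.0408/0.0833333⌋ = 0 → a; lat ⌊0.3506/0.0416667⌋ = 8 → i.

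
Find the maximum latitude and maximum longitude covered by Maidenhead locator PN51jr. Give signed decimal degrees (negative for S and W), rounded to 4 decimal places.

41.7500, 130.8333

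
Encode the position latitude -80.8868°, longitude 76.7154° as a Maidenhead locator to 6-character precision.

MA89ic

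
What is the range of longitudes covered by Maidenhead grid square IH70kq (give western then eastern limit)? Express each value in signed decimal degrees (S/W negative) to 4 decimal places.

-5.1667, -5.0833

Field I=8, H=7: +8·20° lon, +7·10° lat → SW at lon -20°, lat -20°.
Square 7, 0: +7·2° lon, +0·1° lat → SW at lon -6°, lat -20°.
Subsquare k=10, q=16: +10·0.0833333° lon, +16·0.0416667° lat → SW at lon -5.16667°, lat -19.3333°.
Cell spans 0.0833333° lon × 0.0416667° lat.
west -5.1667, east -5.0833.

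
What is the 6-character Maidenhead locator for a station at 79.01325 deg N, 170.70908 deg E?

Shift to the Maidenhead origin (180°W, 90°S): lon 350.7091, lat 169.0132.
Field: lon ⌊350.7091/20⌋ = 17 → R; lat ⌊169.0132/10⌋ = 16 → Q.
Square: lon ⌊10.7091/2⌋ = 5; lat ⌊9.0132/1⌋ = 9.
Subsquare: lon ⌊0.7091/0.0833333⌋ = 8 → i; lat ⌊0.0132/0.0416667⌋ = 0 → a.

RQ59ia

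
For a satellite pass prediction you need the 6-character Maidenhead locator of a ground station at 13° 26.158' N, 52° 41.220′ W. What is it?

GK33pk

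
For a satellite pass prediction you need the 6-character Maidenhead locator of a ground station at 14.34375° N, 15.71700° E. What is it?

Shift to the Maidenhead origin (180°W, 90°S): lon 195.7170, lat 104.3438.
Field: 195.7170/20 → 9 → J, 104.3438/10 → 10 → K; chars JK.
Square: 15.7170/2 → 7, 4.3438/1 → 4; chars 74.
Subsquare: 1.7170/0.0833333 → 20 → u, 0.3438/0.0416667 → 8 → i; chars ui.

JK74ui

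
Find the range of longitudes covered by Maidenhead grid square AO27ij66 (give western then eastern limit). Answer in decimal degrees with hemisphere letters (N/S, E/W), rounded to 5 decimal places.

175.28333° W, 175.27500° W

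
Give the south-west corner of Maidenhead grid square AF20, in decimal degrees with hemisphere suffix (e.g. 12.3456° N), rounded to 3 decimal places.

Field A=0, F=5: +0·20° lon, +5·10° lat → SW at lon -180°, lat -40°.
Square 2, 0: +2·2° lon, +0·1° lat → SW at lon -176°, lat -40°.
latitude 40.000° S, longitude 176.000° W.

40.000° S, 176.000° W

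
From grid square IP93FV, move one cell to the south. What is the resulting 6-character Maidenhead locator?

Latitude subsquare v = 21; −1 → 20 = u.
The longitude characters are unchanged.

IP93fu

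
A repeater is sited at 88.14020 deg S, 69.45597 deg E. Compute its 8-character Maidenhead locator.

Shift to the Maidenhead origin (180°W, 90°S): lon 249.45597, lat 1.85980.
Field (20°×10°, letters A–R): lon ⌊249.45597/20⌋ = 12 → M; lat ⌊1.85980/10⌋ = 0 → A.
Square (2°×1°, digits 0–9): lon ⌊9.45597/2⌋ = 4; lat ⌊1.85980/1⌋ = 1.
Subsquare (5′×2.5′, letters a–x): lon ⌊1.45597/0.0833333⌋ = 17 → r; lat ⌊0.85980/0.0416667⌋ = 20 → u.
Extended square (30″×15″, digits 0–9): lon ⌊0.03930/0.00833333⌋ = 4; lat ⌊0.02647/0.00416667⌋ = 6.

MA41ru46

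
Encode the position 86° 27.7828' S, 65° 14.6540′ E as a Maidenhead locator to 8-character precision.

Add 180° to longitude and 90° to latitude: 245.24423, 3.53695.
Field: 245.24423/20 → 12 → M, 3.53695/10 → 0 → A; chars MA.
Square: 5.24423/2 → 2, 3.53695/1 → 3; chars 23.
Subsquare: 1.24423/0.0833333 → 14 → o, 0.53695/0.0416667 → 12 → m; chars om.
Extended square: 0.07757/0.00833333 → 9, 0.03695/0.00416667 → 8; chars 98.

MA23om98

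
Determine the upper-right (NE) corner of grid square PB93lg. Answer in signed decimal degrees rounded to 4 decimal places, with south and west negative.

-76.7083, 139.0000

Field P=15, B=1: +15·20° lon, +1·10° lat → SW at lon 120°, lat -80°.
Square 9, 3: +9·2° lon, +3·1° lat → SW at lon 138°, lat -77°.
Subsquare l=11, g=6: +11·0.0833333° lon, +6·0.0416667° lat → SW at lon 138.917°, lat -76.75°.
Cell spans 0.0833333° lon × 0.0416667° lat. NE corner is SW corner plus one full cell.
latitude -76.7083, longitude 139.0000.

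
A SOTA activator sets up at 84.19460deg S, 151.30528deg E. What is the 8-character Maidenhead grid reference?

QA55pt63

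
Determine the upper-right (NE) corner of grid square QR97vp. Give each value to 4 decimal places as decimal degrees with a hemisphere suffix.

87.6667° N, 159.8333° E

Field Q=16, R=17: +16·20° lon, +17·10° lat → SW at lon 140°, lat 80°.
Square 9, 7: +9·2° lon, +7·1° lat → SW at lon 158°, lat 87°.
Subsquare v=21, p=15: +21·0.0833333° lon, +15·0.0416667° lat → SW at lon 159.75°, lat 87.625°.
Cell spans 0.0833333° lon × 0.0416667° lat. NE corner is SW corner plus one full cell.
latitude 87.6667° N, longitude 159.8333° E.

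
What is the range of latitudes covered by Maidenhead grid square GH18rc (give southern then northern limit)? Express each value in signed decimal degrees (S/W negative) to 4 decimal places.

Field G=6, H=7: +6·20° lon, +7·10° lat → SW at lon -60°, lat -20°.
Square 1, 8: +1·2° lon, +8·1° lat → SW at lon -58°, lat -12°.
Subsquare r=17, c=2: +17·0.0833333° lon, +2·0.0416667° lat → SW at lon -56.5833°, lat -11.9167°.
Cell spans 0.0833333° lon × 0.0416667° lat.
south -11.9167, north -11.8750.

-11.9167, -11.8750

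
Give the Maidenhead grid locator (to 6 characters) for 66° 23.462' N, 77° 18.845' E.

MP86pj

Add 180° to longitude and 90° to latitude: 257.3141, 156.3910.
Field (20°×10°, letters A–R): 257.3141/20 → 12 → M, 156.3910/10 → 15 → P; chars MP.
Square (2°×1°, digits 0–9): 17.3141/2 → 8, 6.3910/1 → 6; chars 86.
Subsquare (5′×2.5′, letters a–x): 1.3141/0.0833333 → 15 → p, 0.3910/0.0416667 → 9 → j; chars pj.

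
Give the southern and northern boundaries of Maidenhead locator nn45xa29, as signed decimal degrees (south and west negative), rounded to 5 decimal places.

45.03750, 45.04167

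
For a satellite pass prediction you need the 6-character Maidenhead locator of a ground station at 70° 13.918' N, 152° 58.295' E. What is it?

QQ60lf

Shift to the Maidenhead origin (180°W, 90°S): lon 332.9716, lat 160.2320.
Field: 332.9716/20 → 16 → Q, 160.2320/10 → 16 → Q; chars QQ.
Square: 12.9716/2 → 6, 0.2320/1 → 0; chars 60.
Subsquare: 0.9716/0.0833333 → 11 → l, 0.2320/0.0416667 → 5 → f; chars lf.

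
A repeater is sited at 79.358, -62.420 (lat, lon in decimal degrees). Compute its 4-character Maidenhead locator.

FQ89

Shift to the Maidenhead origin (180°W, 90°S): lon 117.58, lat 169.36.
Field: lon ⌊117.58/20⌋ = 5 → F; lat ⌊169.36/10⌋ = 16 → Q.
Square: lon ⌊17.58/2⌋ = 8; lat ⌊9.36/1⌋ = 9.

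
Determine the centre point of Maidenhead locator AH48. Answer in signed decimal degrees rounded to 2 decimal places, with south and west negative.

Field A=0, H=7: +0·20° lon, +7·10° lat → SW at lon -180°, lat -20°.
Square 4, 8: +4·2° lon, +8·1° lat → SW at lon -172°, lat -12°.
Cell spans 2° lon × 1° lat. Centre is SW corner plus half of each.
latitude -11.50, longitude -171.00.

-11.50, -171.00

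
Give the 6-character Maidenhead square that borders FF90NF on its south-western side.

Longitude subsquare n = 13; −1 → 12 = m.
Latitude subsquare f = 5; −1 → 4 = e.

FF90me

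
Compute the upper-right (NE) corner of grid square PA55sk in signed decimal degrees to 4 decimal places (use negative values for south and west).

-84.5417, 131.5833

Field P=15, A=0: +15·20° lon, +0·10° lat → SW at lon 120°, lat -90°.
Square 5, 5: +5·2° lon, +5·1° lat → SW at lon 130°, lat -85°.
Subsquare s=18, k=10: +18·0.0833333° lon, +10·0.0416667° lat → SW at lon 131.5°, lat -84.5833°.
Cell spans 0.0833333° lon × 0.0416667° lat. NE corner is SW corner plus one full cell.
latitude -84.5417, longitude 131.5833.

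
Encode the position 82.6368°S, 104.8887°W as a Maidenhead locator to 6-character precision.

DA77ni

Offset from 180°W / 90°S: lon 75.1113°, lat 7.3632°.
Field: lon ⌊75.1113/20⌋ = 3 → D; lat ⌊7.3632/10⌋ = 0 → A.
Square: lon ⌊15.1113/2⌋ = 7; lat ⌊7.3632/1⌋ = 7.
Subsquare: lon ⌊1.1113/0.0833333⌋ = 13 → n; lat ⌊0.3632/0.0416667⌋ = 8 → i.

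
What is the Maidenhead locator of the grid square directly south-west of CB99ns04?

CB99ms93

Longitude extended square 0; −1 → -1, wraps to 9, carry into subsquare.
Longitude subsquare n = 13; −1 → 12 = m.
Latitude extended square 4; −1 → 3.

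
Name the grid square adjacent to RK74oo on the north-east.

Longitude subsquare o = 14; +1 → 15 = p.
Latitude subsquare o = 14; +1 → 15 = p.

RK74pp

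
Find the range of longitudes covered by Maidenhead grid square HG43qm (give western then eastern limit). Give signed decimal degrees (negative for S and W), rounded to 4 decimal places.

-30.6667, -30.5833

Field H=7, G=6: +7·20° lon, +6·10° lat → SW at lon -40°, lat -30°.
Square 4, 3: +4·2° lon, +3·1° lat → SW at lon -32°, lat -27°.
Subsquare q=16, m=12: +16·0.0833333° lon, +12·0.0416667° lat → SW at lon -30.6667°, lat -26.5°.
Cell spans 0.0833333° lon × 0.0416667° lat.
west -30.6667, east -30.5833.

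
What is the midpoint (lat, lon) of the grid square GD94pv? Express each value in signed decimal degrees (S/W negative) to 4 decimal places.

Field G=6, D=3: +6·20° lon, +3·10° lat → SW at lon -60°, lat -60°.
Square 9, 4: +9·2° lon, +4·1° lat → SW at lon -42°, lat -56°.
Subsquare p=15, v=21: +15·0.0833333° lon, +21·0.0416667° lat → SW at lon -40.75°, lat -55.125°.
Cell spans 0.0833333° lon × 0.0416667° lat. Centre is SW corner plus half of each.
latitude -55.1042, longitude -40.7083.

-55.1042, -40.7083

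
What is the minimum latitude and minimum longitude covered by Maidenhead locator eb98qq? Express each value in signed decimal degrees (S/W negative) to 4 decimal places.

-71.3333, -80.6667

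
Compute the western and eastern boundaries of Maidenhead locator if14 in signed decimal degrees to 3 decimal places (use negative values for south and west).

Field I=8, F=5: +8·20° lon, +5·10° lat → SW at lon -20°, lat -40°.
Square 1, 4: +1·2° lon, +4·1° lat → SW at lon -18°, lat -36°.
Cell spans 2° lon × 1° lat.
west -18.000, east -16.000.

-18.000, -16.000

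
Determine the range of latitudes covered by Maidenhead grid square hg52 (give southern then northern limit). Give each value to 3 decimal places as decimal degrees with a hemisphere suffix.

28.000° S, 27.000° S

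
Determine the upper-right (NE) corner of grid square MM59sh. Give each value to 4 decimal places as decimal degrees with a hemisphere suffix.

39.3333° N, 71.5833° E

Field M=12, M=12: +12·20° lon, +12·10° lat → SW at lon 60°, lat 30°.
Square 5, 9: +5·2° lon, +9·1° lat → SW at lon 70°, lat 39°.
Subsquare s=18, h=7: +18·0.0833333° lon, +7·0.0416667° lat → SW at lon 71.5°, lat 39.2917°.
Cell spans 0.0833333° lon × 0.0416667° lat. NE corner is SW corner plus one full cell.
latitude 39.3333° N, longitude 71.5833° E.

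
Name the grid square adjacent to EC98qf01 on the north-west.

EC98pf92

Longitude extended square 0; −1 → -1, wraps to 9, carry into subsquare.
Longitude subsquare q = 16; −1 → 15 = p.
Latitude extended square 1; +1 → 2.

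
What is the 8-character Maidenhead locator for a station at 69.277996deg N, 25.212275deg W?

HP79jg46

Add 180° to longitude and 90° to latitude: 154.78772, 159.27800.
Field: 154.78772/20 → 7 → H, 159.27800/10 → 15 → P; chars HP.
Square: 14.78772/2 → 7, 9.27800/1 → 9; chars 79.
Subsquare: 0.78772/0.0833333 → 9 → j, 0.27800/0.0416667 → 6 → g; chars jg.
Extended square: 0.03772/0.00833333 → 4, 0.02800/0.00416667 → 6; chars 46.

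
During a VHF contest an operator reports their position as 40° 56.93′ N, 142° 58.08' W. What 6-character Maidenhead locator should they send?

BN80mw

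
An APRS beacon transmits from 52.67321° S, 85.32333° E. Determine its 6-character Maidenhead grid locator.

ND27ph

Shift to the Maidenhead origin (180°W, 90°S): lon 265.3233, lat 37.3268.
Field: 265.3233/20 → 13 → N, 37.3268/10 → 3 → D; chars ND.
Square: 5.3233/2 → 2, 7.3268/1 → 7; chars 27.
Subsquare: 1.3233/0.0833333 → 15 → p, 0.3268/0.0416667 → 7 → h; chars ph.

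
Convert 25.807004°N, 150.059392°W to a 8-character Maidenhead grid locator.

BL45xt23

Offset from 180°W / 90°S: lon 29.94061°, lat 115.80700°.
Field (20°×10°, letters A–R): 29.94061/20 → 1 → B, 115.80700/10 → 11 → L; chars BL.
Square (2°×1°, digits 0–9): 9.94061/2 → 4, 5.80700/1 → 5; chars 45.
Subsquare (5′×2.5′, letters a–x): 1.94061/0.0833333 → 23 → x, 0.80700/0.0416667 → 19 → t; chars xt.
Extended square (30″×15″, digits 0–9): 0.02394/0.00833333 → 2, 0.01534/0.00416667 → 3; chars 23.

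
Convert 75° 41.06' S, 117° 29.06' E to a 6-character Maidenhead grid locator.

OB84rh

Offset from 180°W / 90°S: lon 297.4843°, lat 14.3157°.
Field: lon ⌊297.4843/20⌋ = 14 → O; lat ⌊14.3157/10⌋ = 1 → B.
Square: lon ⌊17.4843/2⌋ = 8; lat ⌊4.3157/1⌋ = 4.
Subsquare: lon ⌊1.4843/0.0833333⌋ = 17 → r; lat ⌊0.3157/0.0416667⌋ = 7 → h.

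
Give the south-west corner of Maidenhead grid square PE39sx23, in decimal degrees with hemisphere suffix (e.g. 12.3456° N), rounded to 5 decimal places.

Field P=15, E=4: +15·20° lon, +4·10° lat → SW at lon 120°, lat -50°.
Square 3, 9: +3·2° lon, +9·1° lat → SW at lon 126°, lat -41°.
Subsquare s=18, x=23: +18·0.0833333° lon, +23·0.0416667° lat → SW at lon 127.5°, lat -40.0417°.
Extended square 2, 3: +2·0.00833333° lon, +3·0.00416667° lat → SW at lon 127.517°, lat -40.0292°.
latitude 40.02917° S, longitude 127.51667° E.

40.02917° S, 127.51667° E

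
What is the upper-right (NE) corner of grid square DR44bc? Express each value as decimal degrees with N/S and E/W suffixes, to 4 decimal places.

Field D=3, R=17: +3·20° lon, +17·10° lat → SW at lon -120°, lat 80°.
Square 4, 4: +4·2° lon, +4·1° lat → SW at lon -112°, lat 84°.
Subsquare b=1, c=2: +1·0.0833333° lon, +2·0.0416667° lat → SW at lon -111.917°, lat 84.0833°.
Cell spans 0.0833333° lon × 0.0416667° lat. NE corner is SW corner plus one full cell.
latitude 84.1250° N, longitude 111.8333° W.

84.1250° N, 111.8333° W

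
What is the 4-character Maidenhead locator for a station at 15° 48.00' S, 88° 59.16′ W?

EH54

Shift to the Maidenhead origin (180°W, 90°S): lon 91.01, lat 74.20.
Field: 91.01/20 → 4 → E, 74.20/10 → 7 → H; chars EH.
Square: 11.01/2 → 5, 4.20/1 → 4; chars 54.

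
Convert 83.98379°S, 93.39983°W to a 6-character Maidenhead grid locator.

Add 180° to longitude and 90° to latitude: 86.6002, 6.0162.
Field: lon ⌊86.6002/20⌋ = 4 → E; lat ⌊6.0162/10⌋ = 0 → A.
Square: lon ⌊6.6002/2⌋ = 3; lat ⌊6.0162/1⌋ = 6.
Subsquare: lon ⌊0.6002/0.0833333⌋ = 7 → h; lat ⌊0.0162/0.0416667⌋ = 0 → a.

EA36ha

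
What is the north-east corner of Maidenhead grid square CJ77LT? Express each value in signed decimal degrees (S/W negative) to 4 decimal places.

Field C=2, J=9: +2·20° lon, +9·10° lat → SW at lon -140°, lat 0°.
Square 7, 7: +7·2° lon, +7·1° lat → SW at lon -126°, lat 7°.
Subsquare l=11, t=19: +11·0.0833333° lon, +19·0.0416667° lat → SW at lon -125.083°, lat 7.79167°.
Cell spans 0.0833333° lon × 0.0416667° lat. NE corner is SW corner plus one full cell.
latitude 7.8333, longitude -125.0000.

7.8333, -125.0000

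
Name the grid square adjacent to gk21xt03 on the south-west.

Longitude extended square 0; −1 → -1, wraps to 9, carry into subsquare.
Longitude subsquare x = 23; −1 → 22 = w.
Latitude extended square 3; −1 → 2.

GK21wt92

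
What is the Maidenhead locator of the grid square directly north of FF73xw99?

FF73xx90

Latitude extended square 9; +1 → 10, wraps to 0, carry into subsquare.
Latitude subsquare w = 22; +1 → 23 = x.
The longitude characters are unchanged.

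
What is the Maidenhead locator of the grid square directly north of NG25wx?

Latitude subsquare x = 23; +1 → 24, wraps to 0 = a, carry into square.
Latitude square 5; +1 → 6.
The longitude characters are unchanged.

NG26wa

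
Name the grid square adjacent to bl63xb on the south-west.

BL63wa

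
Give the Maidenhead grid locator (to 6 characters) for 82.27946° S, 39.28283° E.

KA97pr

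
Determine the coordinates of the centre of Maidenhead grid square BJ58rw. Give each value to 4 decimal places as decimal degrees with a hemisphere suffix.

8.9375° N, 148.5417° W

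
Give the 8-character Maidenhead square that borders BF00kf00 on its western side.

Longitude extended square 0; −1 → -1, wraps to 9, carry into subsquare.
Longitude subsquare k = 10; −1 → 9 = j.
The latitude characters are unchanged.

BF00jf90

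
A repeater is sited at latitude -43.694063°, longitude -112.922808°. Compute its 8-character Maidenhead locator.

DE36mh93

Add 180° to longitude and 90° to latitude: 67.07719, 46.30594.
Field: 67.07719/20 → 3 → D, 46.30594/10 → 4 → E; chars DE.
Square: 7.07719/2 → 3, 6.30594/1 → 6; chars 36.
Subsquare: 1.07719/0.0833333 → 12 → m, 0.30594/0.0416667 → 7 → h; chars mh.
Extended square: 0.07719/0.00833333 → 9, 0.01427/0.00416667 → 3; chars 93.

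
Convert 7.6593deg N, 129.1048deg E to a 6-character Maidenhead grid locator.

PJ47np

Add 180° to longitude and 90° to latitude: 309.1048, 97.6593.
Field (20°×10°, letters A–R): lon ⌊309.1048/20⌋ = 15 → P; lat ⌊97.6593/10⌋ = 9 → J.
Square (2°×1°, digits 0–9): lon ⌊9.1048/2⌋ = 4; lat ⌊7.6593/1⌋ = 7.
Subsquare (5′×2.5′, letters a–x): lon ⌊1.1048/0.0833333⌋ = 13 → n; lat ⌊0.6593/0.0416667⌋ = 15 → p.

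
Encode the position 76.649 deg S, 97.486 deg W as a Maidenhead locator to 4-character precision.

EB13

Offset from 180°W / 90°S: lon 82.51°, lat 13.35°.
Field: lon ⌊82.51/20⌋ = 4 → E; lat ⌊13.35/10⌋ = 1 → B.
Square: lon ⌊2.51/2⌋ = 1; lat ⌊3.35/1⌋ = 3.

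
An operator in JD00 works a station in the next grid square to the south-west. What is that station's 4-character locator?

Longitude square 0; −1 → -1, wraps to 9, carry into field.
Longitude field J = 9; −1 → 8 = I.
Latitude square 0; −1 → -1, wraps to 9, carry into field.
Latitude field D = 3; −1 → 2 = C.

IC99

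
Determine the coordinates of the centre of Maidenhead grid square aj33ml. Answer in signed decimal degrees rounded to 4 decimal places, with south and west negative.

Field A=0, J=9: +0·20° lon, +9·10° lat → SW at lon -180°, lat 0°.
Square 3, 3: +3·2° lon, +3·1° lat → SW at lon -174°, lat 3°.
Subsquare m=12, l=11: +12·0.0833333° lon, +11·0.0416667° lat → SW at lon -173°, lat 3.45833°.
Cell spans 0.0833333° lon × 0.0416667° lat. Centre is SW corner plus half of each.
latitude 3.4792, longitude -172.9583.

3.4792, -172.9583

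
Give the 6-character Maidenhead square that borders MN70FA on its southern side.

Latitude subsquare a = 0; −1 → -1, wraps to 23 = x, carry into square.
Latitude square 0; −1 → -1, wraps to 9, carry into field.
Latitude field N = 13; −1 → 12 = M.
The longitude characters are unchanged.

MM79fx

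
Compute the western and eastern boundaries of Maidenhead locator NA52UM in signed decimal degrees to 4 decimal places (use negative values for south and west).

91.6667, 91.7500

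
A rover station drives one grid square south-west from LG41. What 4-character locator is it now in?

Longitude square 4; −1 → 3.
Latitude square 1; −1 → 0.

LG30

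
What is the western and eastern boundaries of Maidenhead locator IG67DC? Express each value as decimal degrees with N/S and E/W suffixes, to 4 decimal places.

Field I=8, G=6: +8·20° lon, +6·10° lat → SW at lon -20°, lat -30°.
Square 6, 7: +6·2° lon, +7·1° lat → SW at lon -8°, lat -23°.
Subsquare d=3, c=2: +3·0.0833333° lon, +2·0.0416667° lat → SW at lon -7.75°, lat -22.9167°.
Cell spans 0.0833333° lon × 0.0416667° lat.
west 7.7500° W, east 7.6667° W.

7.7500° W, 7.6667° W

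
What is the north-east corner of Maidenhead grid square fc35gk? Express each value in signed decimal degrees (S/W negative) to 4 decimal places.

-64.5417, -73.4167

Field F=5, C=2: +5·20° lon, +2·10° lat → SW at lon -80°, lat -70°.
Square 3, 5: +3·2° lon, +5·1° lat → SW at lon -74°, lat -65°.
Subsquare g=6, k=10: +6·0.0833333° lon, +10·0.0416667° lat → SW at lon -73.5°, lat -64.5833°.
Cell spans 0.0833333° lon × 0.0416667° lat. NE corner is SW corner plus one full cell.
latitude -64.5417, longitude -73.4167.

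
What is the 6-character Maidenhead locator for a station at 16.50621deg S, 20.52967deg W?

HH93rl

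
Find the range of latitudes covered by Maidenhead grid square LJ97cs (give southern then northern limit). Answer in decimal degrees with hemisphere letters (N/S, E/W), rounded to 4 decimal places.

7.7500° N, 7.7917° N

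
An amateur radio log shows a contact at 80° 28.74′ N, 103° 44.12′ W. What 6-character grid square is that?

DR80dl

Offset from 180°W / 90°S: lon 76.2647°, lat 170.4790°.
Field: 76.2647/20 → 3 → D, 170.4790/10 → 17 → R; chars DR.
Square: 16.2647/2 → 8, 0.4790/1 → 0; chars 80.
Subsquare: 0.2647/0.0833333 → 3 → d, 0.4790/0.0416667 → 11 → l; chars dl.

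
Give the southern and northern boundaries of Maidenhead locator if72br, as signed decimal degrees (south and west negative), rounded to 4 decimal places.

-37.2917, -37.2500

Field I=8, F=5: +8·20° lon, +5·10° lat → SW at lon -20°, lat -40°.
Square 7, 2: +7·2° lon, +2·1° lat → SW at lon -6°, lat -38°.
Subsquare b=1, r=17: +1·0.0833333° lon, +17·0.0416667° lat → SW at lon -5.91667°, lat -37.2917°.
Cell spans 0.0833333° lon × 0.0416667° lat.
south -37.2917, north -37.2500.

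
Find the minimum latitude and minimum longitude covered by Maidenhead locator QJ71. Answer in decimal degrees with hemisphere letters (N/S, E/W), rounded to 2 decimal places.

Field Q=16, J=9: +16·20° lon, +9·10° lat → SW at lon 140°, lat 0°.
Square 7, 1: +7·2° lon, +1·1° lat → SW at lon 154°, lat 1°.
latitude 1.00° N, longitude 154.00° E.

1.00° N, 154.00° E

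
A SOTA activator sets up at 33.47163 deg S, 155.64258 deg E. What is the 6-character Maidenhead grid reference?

Offset from 180°W / 90°S: lon 335.6426°, lat 56.5284°.
Field: lon ⌊335.6426/20⌋ = 16 → Q; lat ⌊56.5284/10⌋ = 5 → F.
Square: lon ⌊15.6426/2⌋ = 7; lat ⌊6.5284/1⌋ = 6.
Subsquare: lon ⌊1.6426/0.0833333⌋ = 19 → t; lat ⌊0.5284/0.0416667⌋ = 12 → m.

QF76tm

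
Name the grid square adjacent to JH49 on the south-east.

JH58

Longitude square 4; +1 → 5.
Latitude square 9; −1 → 8.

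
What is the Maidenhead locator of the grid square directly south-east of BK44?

BK53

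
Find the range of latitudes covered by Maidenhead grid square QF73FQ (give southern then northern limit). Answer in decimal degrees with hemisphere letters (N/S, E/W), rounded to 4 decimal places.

Field Q=16, F=5: +16·20° lon, +5·10° lat → SW at lon 140°, lat -40°.
Square 7, 3: +7·2° lon, +3·1° lat → SW at lon 154°, lat -37°.
Subsquare f=5, q=16: +5·0.0833333° lon, +16·0.0416667° lat → SW at lon 154.417°, lat -36.3333°.
Cell spans 0.0833333° lon × 0.0416667° lat.
south 36.3333° S, north 36.2917° S.

36.3333° S, 36.2917° S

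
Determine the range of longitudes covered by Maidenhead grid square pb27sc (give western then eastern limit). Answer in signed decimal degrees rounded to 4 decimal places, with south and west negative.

Field P=15, B=1: +15·20° lon, +1·10° lat → SW at lon 120°, lat -80°.
Square 2, 7: +2·2° lon, +7·1° lat → SW at lon 124°, lat -73°.
Subsquare s=18, c=2: +18·0.0833333° lon, +2·0.0416667° lat → SW at lon 125.5°, lat -72.9167°.
Cell spans 0.0833333° lon × 0.0416667° lat.
west 125.5000, east 125.5833.

125.5000, 125.5833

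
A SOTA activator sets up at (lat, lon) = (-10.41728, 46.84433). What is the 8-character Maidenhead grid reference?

LH39kn19

Offset from 180°W / 90°S: lon 226.84433°, lat 79.58272°.
Field: 226.84433/20 → 11 → L, 79.58272/10 → 7 → H; chars LH.
Square: 6.84433/2 → 3, 9.58272/1 → 9; chars 39.
Subsquare: 0.84433/0.0833333 → 10 → k, 0.58272/0.0416667 → 13 → n; chars kn.
Extended square: 0.01100/0.00833333 → 1, 0.04105/0.00416667 → 9; chars 19.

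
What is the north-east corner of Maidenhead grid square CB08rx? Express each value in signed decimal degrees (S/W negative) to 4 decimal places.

-71.0000, -138.5000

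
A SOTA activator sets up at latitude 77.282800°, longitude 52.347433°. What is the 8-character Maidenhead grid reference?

LQ67eg17

Shift to the Maidenhead origin (180°W, 90°S): lon 232.34743, lat 167.28280.
Field (20°×10°, letters A–R): 232.34743/20 → 11 → L, 167.28280/10 → 16 → Q; chars LQ.
Square (2°×1°, digits 0–9): 12.34743/2 → 6, 7.28280/1 → 7; chars 67.
Subsquare (5′×2.5′, letters a–x): 0.34743/0.0833333 → 4 → e, 0.28280/0.0416667 → 6 → g; chars eg.
Extended square (30″×15″, digits 0–9): 0.01410/0.00833333 → 1, 0.03280/0.00416667 → 7; chars 17.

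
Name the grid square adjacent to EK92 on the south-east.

FK01

Longitude square 9; +1 → 10, wraps to 0, carry into field.
Longitude field E = 4; +1 → 5 = F.
Latitude square 2; −1 → 1.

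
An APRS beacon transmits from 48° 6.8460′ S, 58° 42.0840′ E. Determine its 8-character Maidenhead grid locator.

Add 180° to longitude and 90° to latitude: 238.70140, 41.88590.
Field: 238.70140/20 → 11 → L, 41.88590/10 → 4 → E; chars LE.
Square: 18.70140/2 → 9, 1.88590/1 → 1; chars 91.
Subsquare: 0.70140/0.0833333 → 8 → i, 0.88590/0.0416667 → 21 → v; chars iv.
Extended square: 0.03473/0.00833333 → 4, 0.01090/0.00416667 → 2; chars 42.

LE91iv42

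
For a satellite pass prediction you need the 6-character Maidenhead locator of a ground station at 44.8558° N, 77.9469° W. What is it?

FN14au

Offset from 180°W / 90°S: lon 102.0531°, lat 134.8558°.
Field: lon ⌊102.0531/20⌋ = 5 → F; lat ⌊134.8558/10⌋ = 13 → N.
Square: lon ⌊2.0531/2⌋ = 1; lat ⌊4.8558/1⌋ = 4.
Subsquare: lon ⌊0.0531/0.0833333⌋ = 0 → a; lat ⌊0.8558/0.0416667⌋ = 20 → u.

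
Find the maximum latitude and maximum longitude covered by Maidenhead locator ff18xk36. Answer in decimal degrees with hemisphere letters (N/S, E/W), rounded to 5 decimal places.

Field F=5, F=5: +5·20° lon, +5·10° lat → SW at lon -80°, lat -40°.
Square 1, 8: +1·2° lon, +8·1° lat → SW at lon -78°, lat -32°.
Subsquare x=23, k=10: +23·0.0833333° lon, +10·0.0416667° lat → SW at lon -76.0833°, lat -31.5833°.
Extended square 3, 6: +3·0.00833333° lon, +6·0.00416667° lat → SW at lon -76.0583°, lat -31.5583°.
Cell spans 0.00833333° lon × 0.00416667° lat. NE corner is SW corner plus one full cell.
latitude 31.55417° S, longitude 76.05000° W.

31.55417° S, 76.05000° W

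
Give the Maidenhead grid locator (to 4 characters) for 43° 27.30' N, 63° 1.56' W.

FN83

Shift to the Maidenhead origin (180°W, 90°S): lon 116.97, lat 133.45.
Field (20°×10°, letters A–R): 116.97/20 → 5 → F, 133.45/10 → 13 → N; chars FN.
Square (2°×1°, digits 0–9): 16.97/2 → 8, 3.45/1 → 3; chars 83.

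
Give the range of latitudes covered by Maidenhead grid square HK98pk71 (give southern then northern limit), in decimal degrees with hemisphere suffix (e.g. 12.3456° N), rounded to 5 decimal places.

18.42083° N, 18.42500° N

Field H=7, K=10: +7·20° lon, +10·10° lat → SW at lon -40°, lat 10°.
Square 9, 8: +9·2° lon, +8·1° lat → SW at lon -22°, lat 18°.
Subsquare p=15, k=10: +15·0.0833333° lon, +10·0.0416667° lat → SW at lon -20.75°, lat 18.4167°.
Extended square 7, 1: +7·0.00833333° lon, +1·0.00416667° lat → SW at lon -20.6917°, lat 18.4208°.
Cell spans 0.00833333° lon × 0.00416667° lat.
south 18.42083° N, north 18.42500° N.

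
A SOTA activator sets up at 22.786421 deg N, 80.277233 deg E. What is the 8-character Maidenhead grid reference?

NL02ds38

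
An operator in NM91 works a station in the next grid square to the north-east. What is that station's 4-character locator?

OM02

Longitude square 9; +1 → 10, wraps to 0, carry into field.
Longitude field N = 13; +1 → 14 = O.
Latitude square 1; +1 → 2.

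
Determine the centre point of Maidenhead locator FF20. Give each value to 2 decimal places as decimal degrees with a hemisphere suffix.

Field F=5, F=5: +5·20° lon, +5·10° lat → SW at lon -80°, lat -40°.
Square 2, 0: +2·2° lon, +0·1° lat → SW at lon -76°, lat -40°.
Cell spans 2° lon × 1° lat. Centre is SW corner plus half of each.
latitude 39.50° S, longitude 75.00° W.

39.50° S, 75.00° W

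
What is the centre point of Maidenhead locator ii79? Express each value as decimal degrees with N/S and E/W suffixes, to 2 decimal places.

0.50° S, 5.00° W

Field I=8, I=8: +8·20° lon, +8·10° lat → SW at lon -20°, lat -10°.
Square 7, 9: +7·2° lon, +9·1° lat → SW at lon -6°, lat -1°.
Cell spans 2° lon × 1° lat. Centre is SW corner plus half of each.
latitude 0.50° S, longitude 5.00° W.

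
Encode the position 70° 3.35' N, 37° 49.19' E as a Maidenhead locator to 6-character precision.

Add 180° to longitude and 90° to latitude: 217.8198, 160.0558.
Field: 217.8198/20 → 10 → K, 160.0558/10 → 16 → Q; chars KQ.
Square: 17.8198/2 → 8, 0.0558/1 → 0; chars 80.
Subsquare: 1.8198/0.0833333 → 21 → v, 0.0558/0.0416667 → 1 → b; chars vb.

KQ80vb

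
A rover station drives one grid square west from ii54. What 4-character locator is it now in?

Longitude square 5; −1 → 4.
The latitude characters are unchanged.

II44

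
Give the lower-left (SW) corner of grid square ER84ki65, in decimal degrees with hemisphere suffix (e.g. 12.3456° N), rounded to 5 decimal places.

84.35417° N, 83.11667° W

Field E=4, R=17: +4·20° lon, +17·10° lat → SW at lon -100°, lat 80°.
Square 8, 4: +8·2° lon, +4·1° lat → SW at lon -84°, lat 84°.
Subsquare k=10, i=8: +10·0.0833333° lon, +8·0.0416667° lat → SW at lon -83.1667°, lat 84.3333°.
Extended square 6, 5: +6·0.00833333° lon, +5·0.00416667° lat → SW at lon -83.1167°, lat 84.3542°.
latitude 84.35417° N, longitude 83.11667° W.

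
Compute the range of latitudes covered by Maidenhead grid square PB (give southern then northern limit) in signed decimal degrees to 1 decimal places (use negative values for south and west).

-80.0, -70.0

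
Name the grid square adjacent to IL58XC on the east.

IL68ac

Longitude subsquare x = 23; +1 → 24, wraps to 0 = a, carry into square.
Longitude square 5; +1 → 6.
The latitude characters are unchanged.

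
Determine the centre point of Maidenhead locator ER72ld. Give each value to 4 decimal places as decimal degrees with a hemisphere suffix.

82.1458° N, 85.0417° W

Field E=4, R=17: +4·20° lon, +17·10° lat → SW at lon -100°, lat 80°.
Square 7, 2: +7·2° lon, +2·1° lat → SW at lon -86°, lat 82°.
Subsquare l=11, d=3: +11·0.0833333° lon, +3·0.0416667° lat → SW at lon -85.0833°, lat 82.125°.
Cell spans 0.0833333° lon × 0.0416667° lat. Centre is SW corner plus half of each.
latitude 82.1458° N, longitude 85.0417° W.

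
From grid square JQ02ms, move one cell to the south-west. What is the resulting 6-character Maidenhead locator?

JQ02lr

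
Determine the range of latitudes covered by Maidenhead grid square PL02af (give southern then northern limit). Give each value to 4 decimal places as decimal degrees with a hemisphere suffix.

22.2083° N, 22.2500° N

Field P=15, L=11: +15·20° lon, +11·10° lat → SW at lon 120°, lat 20°.
Square 0, 2: +0·2° lon, +2·1° lat → SW at lon 120°, lat 22°.
Subsquare a=0, f=5: +0·0.0833333° lon, +5·0.0416667° lat → SW at lon 120°, lat 22.2083°.
Cell spans 0.0833333° lon × 0.0416667° lat.
south 22.2083° N, north 22.2500° N.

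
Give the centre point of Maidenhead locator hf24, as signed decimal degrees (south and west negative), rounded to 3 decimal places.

-35.500, -35.000

Field H=7, F=5: +7·20° lon, +5·10° lat → SW at lon -40°, lat -40°.
Square 2, 4: +2·2° lon, +4·1° lat → SW at lon -36°, lat -36°.
Cell spans 2° lon × 1° lat. Centre is SW corner plus half of each.
latitude -35.500, longitude -35.000.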